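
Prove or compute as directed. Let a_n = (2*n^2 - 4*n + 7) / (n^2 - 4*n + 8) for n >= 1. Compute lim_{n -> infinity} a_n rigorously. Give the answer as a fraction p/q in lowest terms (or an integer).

Divide numerator and denominator by n^2, the highest power:
numerator / n^2 = 2 - 4/n + 7/n^2
denominator / n^2 = 1 - 4/n + 8/n^2
As n -> infinity, all terms of the form c/n^k (k >= 1) tend to 0.
So numerator / n^2 -> 2 and denominator / n^2 -> 1.
Therefore lim a_n = 2.

2


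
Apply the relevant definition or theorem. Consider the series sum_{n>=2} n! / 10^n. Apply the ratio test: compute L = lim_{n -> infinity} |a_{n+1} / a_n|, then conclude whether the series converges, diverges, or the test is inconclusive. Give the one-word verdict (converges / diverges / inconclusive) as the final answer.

Let a_n denote the general term. Form the ratio a_{n+1}/a_n and simplify:
a_{n+1}/a_n = n/10 + 1/10
Take the limit as n -> infinity: L = infinity.
Since L = infinity > 1 (or L = infinity), the ratio test implies the series diverges.

diverges


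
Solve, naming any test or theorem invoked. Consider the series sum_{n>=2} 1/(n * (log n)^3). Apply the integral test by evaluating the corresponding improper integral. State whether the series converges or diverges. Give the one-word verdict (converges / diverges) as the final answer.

Let f(x) = 1/(x*log(x)^3). Then f is positive, continuous, and decreasing on [2, infinity), so the integral test applies.
Compute the improper integral int_{2}^infinity f(x) dx:
  antiderivative F(x) = -1/(2*log(x)^2).
  F(x) -> 0 as x -> infinity.  int = 0 - F(2) = 1/(2*log(2)^2) < infinity. By the integral test, the series converges.

converges


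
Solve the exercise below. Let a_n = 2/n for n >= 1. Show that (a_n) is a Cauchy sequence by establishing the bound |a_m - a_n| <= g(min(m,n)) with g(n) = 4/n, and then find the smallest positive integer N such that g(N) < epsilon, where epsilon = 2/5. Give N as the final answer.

For any m, n >= 1, by the triangle inequality:
|a_m - a_n| = |2/m - 2/n| <= 2*1/m + 2*1/n <= 4/min(m,n).
So g(n) = 4/n bounds the Cauchy difference. Since g(n) -> 0, (a_n) is Cauchy.
Now solve g(N) < 2/5: 4/N < 2/5 <=> N > 4 / (2/5) = 10.
The smallest integer strictly greater than 10 is N = 11.
Check: g(11) = 4/11 = 4/11 < 2/5; g(10) = 2/5 >= 2/5. So N = 11.

11


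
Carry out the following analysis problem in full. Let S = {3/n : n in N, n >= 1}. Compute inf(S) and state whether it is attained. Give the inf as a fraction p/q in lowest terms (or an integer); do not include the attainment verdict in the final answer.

Analysis:
- Values: 3, 3/2, 1, 3/4, ... strictly decreasing.
- The maximum is 3 (n=1); sup = 3 (attained).
- The set is bounded below by 0; 3/n -> 0 so 0 is the greatest lower bound.
- 0 is not in the set, so inf = 0 is not attained.
Conclusion: inf(S) = 0, not attained in S.

0


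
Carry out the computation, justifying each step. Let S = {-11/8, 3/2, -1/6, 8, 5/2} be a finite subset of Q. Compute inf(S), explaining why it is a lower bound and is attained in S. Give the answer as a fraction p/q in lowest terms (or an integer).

S is finite, so inf(S) = min(S).
Sorted increasing:
-11/8, -1/6, 3/2, 5/2, 8
The extremum is -11/8.
For every x in S, x >= -11/8. And -11/8 is in S, so it is attained.
Therefore inf(S) = -11/8.

-11/8


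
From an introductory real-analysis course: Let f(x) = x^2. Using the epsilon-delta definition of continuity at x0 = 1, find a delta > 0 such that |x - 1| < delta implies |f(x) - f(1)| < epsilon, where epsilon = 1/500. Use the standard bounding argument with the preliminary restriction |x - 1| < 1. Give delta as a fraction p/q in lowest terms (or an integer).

Factor: |x^2 - (1)^2| = |x - 1| * |x + 1|.
Impose |x - 1| < 1 first. Then |x + 1| = |(x - 1) + 2*(1)| <= |x - 1| + 2*|1| < 1 + 2 = 3.
So |x^2 - (1)^2| < delta * 3.
We need delta * 3 <= 1/500, i.e. delta <= 1/500/3 = 1/1500.
Since 1/1500 < 1, this is tighter than 1; take delta = 1/1500.
So delta = 1/1500 works.

1/1500


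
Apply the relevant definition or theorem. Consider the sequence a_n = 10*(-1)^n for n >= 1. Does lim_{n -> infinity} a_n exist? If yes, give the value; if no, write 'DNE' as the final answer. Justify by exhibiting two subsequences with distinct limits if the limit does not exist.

Examine the behaviour of a_n along subsequences.
Even-n subsequence a_{2k} = 10 -> 10. Odd-n subsequence a_{2k+1} = -10 -> -10.
Since these two subsequential limits are 10 and -10, distinct, the full sequence cannot converge (a convergent sequence has all subsequences tending to the same limit). So lim a_n does not exist.

DNE


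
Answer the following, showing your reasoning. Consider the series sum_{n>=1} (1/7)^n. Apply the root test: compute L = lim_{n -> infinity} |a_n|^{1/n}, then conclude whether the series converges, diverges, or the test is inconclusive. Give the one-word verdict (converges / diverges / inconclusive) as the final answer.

Let a_n denote the general term. Form |a_n|^(1/n) and simplify:
|a_n|^(1/n) = 1/7
Take the limit as n -> infinity: L = 1/7.
Since L = 1/7 < 1, the root test implies convergence.

converges


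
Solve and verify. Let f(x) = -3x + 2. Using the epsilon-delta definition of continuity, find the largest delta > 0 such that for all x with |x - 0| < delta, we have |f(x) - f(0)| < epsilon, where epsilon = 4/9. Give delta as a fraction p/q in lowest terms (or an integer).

We compute f(0) = -3*(0) + 2 = 2.
|f(x) - f(0)| = |-3x + 2 - (2)| = |-3(x - 0)| = 3|x - 0|.
We need 3|x - 0| < 4/9, i.e. |x - 0| < 4/9 / 3 = 4/27.
So any delta <= 4/27 works. Conversely, if delta > 4/27, then x = 0 + 4/27 satisfies |x - 0| = 4/27 < delta but |f(x) - f(0)| = 3 * 4/27 = 4/9, which is not < 4/9; so no larger delta works.
Hence the largest such delta is 4/27.

4/27


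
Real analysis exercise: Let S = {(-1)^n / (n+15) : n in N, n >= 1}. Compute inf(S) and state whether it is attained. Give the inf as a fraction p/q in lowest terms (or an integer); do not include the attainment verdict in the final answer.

Analysis:
- Values: -1/16, 1/17, -1/18, 1/19, -1/20, ...
- Positive terms (even n): 1/(2+15), 1/(4+15), ... decreasing -> max = 1/17 (n=2).
- Negative terms (odd n): -1/(1+15), -1/(3+15), ... increasing -> min = -1/16 (n=1).
- So sup = 1/17 (attained at n=2); inf = -1/16 (attained at n=1).
Conclusion: inf(S) = -1/16, attained in S.

-1/16


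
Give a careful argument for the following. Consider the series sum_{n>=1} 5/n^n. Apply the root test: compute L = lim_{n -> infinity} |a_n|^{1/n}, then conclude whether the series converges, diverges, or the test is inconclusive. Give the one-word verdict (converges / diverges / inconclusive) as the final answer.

Let a_n denote the general term. Form |a_n|^(1/n) and simplify:
|a_n|^(1/n) = 5^(1/n)/n
Take the limit as n -> infinity: L = 0.
Since L = 0 < 1, the root test implies convergence.

converges


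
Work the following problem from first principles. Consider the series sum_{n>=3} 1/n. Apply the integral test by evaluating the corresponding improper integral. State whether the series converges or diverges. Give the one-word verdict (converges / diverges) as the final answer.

Let f(x) = 1/x. Then f is positive, continuous, and decreasing on [3, infinity), so the integral test applies.
Compute the improper integral int_{3}^infinity f(x) dx:
  antiderivative F(x) = log(x).
  As x -> infinity, log(x) -> infinity.
  So int = infinity - log(3) = infinity. By the integral test, the series diverges.

diverges


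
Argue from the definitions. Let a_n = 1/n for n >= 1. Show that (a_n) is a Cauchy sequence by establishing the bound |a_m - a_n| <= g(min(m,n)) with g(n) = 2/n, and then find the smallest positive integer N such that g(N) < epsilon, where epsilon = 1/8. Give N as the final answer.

For any m, n >= 1, by the triangle inequality:
|a_m - a_n| = |1/m - 1/n| <= 1/m + 1/n <= 2/min(m,n).
So g(n) = 2/n bounds the Cauchy difference. Since g(n) -> 0, (a_n) is Cauchy.
Now solve g(N) < 1/8: 2/N < 1/8 <=> N > 2 / (1/8) = 16.
The smallest integer strictly greater than 16 is N = 17.
Check: g(17) = 2/17 = 2/17 < 1/8; g(16) = 1/8 >= 1/8. So N = 17.

17


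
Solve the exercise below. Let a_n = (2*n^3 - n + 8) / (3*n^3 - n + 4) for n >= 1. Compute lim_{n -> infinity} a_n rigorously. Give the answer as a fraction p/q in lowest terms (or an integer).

Divide numerator and denominator by n^3, the highest power:
numerator / n^3 = 2 - 1/n^2 + 8/n^3
denominator / n^3 = 3 - 1/n^2 + 4/n^3
As n -> infinity, all terms of the form c/n^k (k >= 1) tend to 0.
So numerator / n^3 -> 2 and denominator / n^3 -> 3.
Therefore lim a_n = 2/3.

2/3


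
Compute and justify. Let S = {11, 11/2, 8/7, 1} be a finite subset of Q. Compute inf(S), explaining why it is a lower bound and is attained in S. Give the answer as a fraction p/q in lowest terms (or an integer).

S is finite, so inf(S) = min(S).
Sorted increasing:
1, 8/7, 11/2, 11
The extremum is 1.
For every x in S, x >= 1. And 1 is in S, so it is attained.
Therefore inf(S) = 1.

1


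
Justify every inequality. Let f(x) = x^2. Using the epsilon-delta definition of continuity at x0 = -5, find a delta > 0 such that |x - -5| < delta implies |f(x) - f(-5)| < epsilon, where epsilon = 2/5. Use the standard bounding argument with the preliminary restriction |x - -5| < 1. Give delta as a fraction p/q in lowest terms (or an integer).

Factor: |x^2 - (-5)^2| = |x - -5| * |x + -5|.
Impose |x - -5| < 1 first. Then |x + -5| = |(x - -5) + 2*(-5)| <= |x - -5| + 2*|-5| < 1 + 10 = 11.
So |x^2 - (-5)^2| < delta * 11.
We need delta * 11 <= 2/5, i.e. delta <= 2/5/11 = 2/55.
Since 2/55 < 1, this is tighter than 1; take delta = 2/55.
So delta = 2/55 works.

2/55


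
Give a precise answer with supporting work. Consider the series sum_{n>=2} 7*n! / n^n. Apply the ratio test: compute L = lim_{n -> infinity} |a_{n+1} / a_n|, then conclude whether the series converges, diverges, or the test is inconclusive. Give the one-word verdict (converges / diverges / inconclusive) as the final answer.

Let a_n denote the general term. Form the ratio a_{n+1}/a_n and simplify:
a_{n+1}/a_n = (n/(n + 1))^n
Take the limit as n -> infinity: L = exp(-1).
Since L = exp(-1) < 1, the ratio test implies the series converges.

converges


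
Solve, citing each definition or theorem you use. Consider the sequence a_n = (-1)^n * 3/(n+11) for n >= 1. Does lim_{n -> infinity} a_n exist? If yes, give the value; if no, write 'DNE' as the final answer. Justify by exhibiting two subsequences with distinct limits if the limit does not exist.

Examine the behaviour of a_n along subsequences.
Even-n subsequence a_{2k} = 3/(2k+11) -> 0. Odd-n subsequence a_{2k+1} = -3/(2k+12) -> 0. Both tend to 0, which suggests the limit is 0; verify directly.
|a_n - 0| = 3/(n+11) < 3/n for every n >= 1.
Given epsilon > 0, choose a positive integer N > 3/epsilon. Then for all n >= N, |a_n| < 3/n <= 3/N < epsilon.
So by the definition of the limit, lim a_n exists and equals 0.

0


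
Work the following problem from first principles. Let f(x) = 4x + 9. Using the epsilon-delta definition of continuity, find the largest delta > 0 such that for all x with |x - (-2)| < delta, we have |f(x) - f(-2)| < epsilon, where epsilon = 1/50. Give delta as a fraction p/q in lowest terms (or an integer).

We compute f(-2) = 4*(-2) + 9 = 1.
|f(x) - f(-2)| = |4x + 9 - (1)| = |4(x - (-2))| = 4|x - (-2)|.
We need 4|x - (-2)| < 1/50, i.e. |x - (-2)| < 1/50 / 4 = 1/200.
So any delta <= 1/200 works. Conversely, if delta > 1/200, then x = -2 + 1/200 satisfies |x - (-2)| = 1/200 < delta but |f(x) - f(-2)| = 4 * 1/200 = 1/50, which is not < 1/50; so no larger delta works.
Hence the largest such delta is 1/200.

1/200


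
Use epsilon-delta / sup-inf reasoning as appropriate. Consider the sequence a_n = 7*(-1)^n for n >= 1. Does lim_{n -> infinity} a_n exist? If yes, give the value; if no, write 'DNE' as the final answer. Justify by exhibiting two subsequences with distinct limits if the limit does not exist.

Examine the behaviour of a_n along subsequences.
Even-n subsequence a_{2k} = 7 -> 7. Odd-n subsequence a_{2k+1} = -7 -> -7.
Since these two subsequential limits are 7 and -7, distinct, the full sequence cannot converge (a convergent sequence has all subsequences tending to the same limit). So lim a_n does not exist.

DNE


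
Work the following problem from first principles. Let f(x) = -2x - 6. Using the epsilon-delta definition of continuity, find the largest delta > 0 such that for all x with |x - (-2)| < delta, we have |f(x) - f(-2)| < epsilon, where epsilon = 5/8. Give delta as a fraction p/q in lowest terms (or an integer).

We compute f(-2) = -2*(-2) - 6 = -2.
|f(x) - f(-2)| = |-2x - 6 - (-2)| = |-2(x - (-2))| = 2|x - (-2)|.
We need 2|x - (-2)| < 5/8, i.e. |x - (-2)| < 5/8 / 2 = 5/16.
So any delta <= 5/16 works. Conversely, if delta > 5/16, then x = -2 + 5/16 satisfies |x - (-2)| = 5/16 < delta but |f(x) - f(-2)| = 2 * 5/16 = 5/8, which is not < 5/8; so no larger delta works.
Hence the largest such delta is 5/16.

5/16


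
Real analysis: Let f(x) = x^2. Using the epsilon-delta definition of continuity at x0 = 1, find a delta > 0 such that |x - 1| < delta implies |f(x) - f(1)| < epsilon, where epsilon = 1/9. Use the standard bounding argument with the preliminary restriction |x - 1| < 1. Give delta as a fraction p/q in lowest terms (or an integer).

Factor: |x^2 - (1)^2| = |x - 1| * |x + 1|.
Impose |x - 1| < 1 first. Then |x + 1| = |(x - 1) + 2*(1)| <= |x - 1| + 2*|1| < 1 + 2 = 3.
So |x^2 - (1)^2| < delta * 3.
We need delta * 3 <= 1/9, i.e. delta <= 1/9/3 = 1/27.
Since 1/27 < 1, this is tighter than 1; take delta = 1/27.
So delta = 1/27 works.

1/27


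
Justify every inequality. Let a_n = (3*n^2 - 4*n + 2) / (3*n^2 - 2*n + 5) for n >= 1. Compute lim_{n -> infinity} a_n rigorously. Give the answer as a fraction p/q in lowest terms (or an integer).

Divide numerator and denominator by n^2, the highest power:
numerator / n^2 = 3 - 4/n + 2/n^2
denominator / n^2 = 3 - 2/n + 5/n^2
As n -> infinity, all terms of the form c/n^k (k >= 1) tend to 0.
So numerator / n^2 -> 3 and denominator / n^2 -> 3.
Therefore lim a_n = 1.

1


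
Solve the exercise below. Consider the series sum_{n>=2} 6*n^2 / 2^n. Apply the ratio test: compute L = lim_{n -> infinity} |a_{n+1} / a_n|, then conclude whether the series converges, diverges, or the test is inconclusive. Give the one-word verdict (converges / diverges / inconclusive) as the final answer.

Let a_n denote the general term. Form the ratio a_{n+1}/a_n and simplify:
a_{n+1}/a_n = (n + 1)^2/(2*n^2)
Take the limit as n -> infinity: L = 1/2.
Since L = 1/2 < 1, the ratio test implies the series converges.

converges


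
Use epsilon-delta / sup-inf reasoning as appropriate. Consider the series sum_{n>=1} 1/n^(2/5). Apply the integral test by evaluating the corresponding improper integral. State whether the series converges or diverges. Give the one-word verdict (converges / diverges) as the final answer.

Let f(x) = x^(-2/5). Then f is positive, continuous, and decreasing on [1, infinity), so the integral test applies.
Compute the improper integral int_{1}^infinity f(x) dx:
  antiderivative F(x) = 5*x^(3/5)/3.
  As x -> infinity, F(x) -> infinity (since p = 2/5 < 1).
  So the integral diverges. By the integral test, the series diverges.

diverges


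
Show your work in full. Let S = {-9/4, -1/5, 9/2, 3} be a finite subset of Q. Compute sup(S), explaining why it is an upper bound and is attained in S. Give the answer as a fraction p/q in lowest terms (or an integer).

S is finite, so sup(S) = max(S).
Sorted decreasing:
9/2, 3, -1/5, -9/4
The extremum is 9/2.
For every x in S, x <= 9/2. And 9/2 is in S, so it is attained.
Therefore sup(S) = 9/2.

9/2


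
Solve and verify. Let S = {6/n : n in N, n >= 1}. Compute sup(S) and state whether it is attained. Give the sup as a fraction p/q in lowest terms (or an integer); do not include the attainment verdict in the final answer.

Analysis:
- Values: 6, 3, 2, 3/2, ... strictly decreasing.
- The maximum is 6 (n=1); sup = 6 (attained).
- The set is bounded below by 0; 6/n -> 0 so 0 is the greatest lower bound.
- 0 is not in the set, so inf = 0 is not attained.
Conclusion: sup(S) = 6, attained in S.

6


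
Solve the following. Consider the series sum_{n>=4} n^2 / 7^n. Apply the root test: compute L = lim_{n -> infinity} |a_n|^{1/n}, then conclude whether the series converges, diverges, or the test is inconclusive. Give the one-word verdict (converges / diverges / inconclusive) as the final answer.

Let a_n denote the general term. Form |a_n|^(1/n) and simplify:
|a_n|^(1/n) = n^(2/n)/7
Take the limit as n -> infinity: L = 1/7.
Since L = 1/7 < 1, the root test implies convergence.

converges


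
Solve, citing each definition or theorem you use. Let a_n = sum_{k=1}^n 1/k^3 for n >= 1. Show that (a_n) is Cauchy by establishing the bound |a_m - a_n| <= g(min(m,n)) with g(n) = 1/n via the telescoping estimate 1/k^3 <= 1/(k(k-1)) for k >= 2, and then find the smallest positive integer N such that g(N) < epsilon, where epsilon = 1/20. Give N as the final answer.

For m > n >= 1: |a_m - a_n| = sum_{k=n+1}^m 1/k^3.
Use 1/k^3 <= 1/(k(k-1)) = 1/(k-1) - 1/k for k >= 2 (which holds since k^3 >= k^2 >= k(k-1) for k >= 2):
sum_{k=n+1}^m 1/k^3 <= sum_{k=n+1}^m (1/(k-1) - 1/k) = 1/n - 1/m <= 1/n.
By symmetry the same bound holds with n,m swapped, so |a_m - a_n| <= 1/min(m,n) = g(min(m,n)). Since g(n) -> 0, (a_n) is Cauchy.
Now solve g(N) < 1/20: 1/N < 1/20 <=> N > 1/(1/20) = 20.
The smallest integer strictly greater than 20 is N = 21.
Check: g(21) = 1/21 < 1/20; g(20) = 1/20 >= 1/20. So N = 21.

21


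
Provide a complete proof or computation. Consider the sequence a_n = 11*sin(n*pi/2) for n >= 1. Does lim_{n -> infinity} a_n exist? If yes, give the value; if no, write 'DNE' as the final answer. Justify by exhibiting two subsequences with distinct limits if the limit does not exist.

Examine the behaviour of a_n along subsequences.
a_{4k+1} = 11*sin(pi/2 + 2k*pi) = 11 -> 11. a_{4k+3} = 11*sin(3pi/2 + 2k*pi) = -11 -> -11.
Since these two subsequential limits are 11 and -11, distinct, the full sequence cannot converge (a convergent sequence has all subsequences tending to the same limit). So lim a_n does not exist.

DNE


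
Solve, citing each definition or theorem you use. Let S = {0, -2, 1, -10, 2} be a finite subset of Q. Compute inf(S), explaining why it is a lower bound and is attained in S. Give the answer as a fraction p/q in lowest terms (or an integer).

S is finite, so inf(S) = min(S).
Sorted increasing:
-10, -2, 0, 1, 2
The extremum is -10.
For every x in S, x >= -10. And -10 is in S, so it is attained.
Therefore inf(S) = -10.

-10


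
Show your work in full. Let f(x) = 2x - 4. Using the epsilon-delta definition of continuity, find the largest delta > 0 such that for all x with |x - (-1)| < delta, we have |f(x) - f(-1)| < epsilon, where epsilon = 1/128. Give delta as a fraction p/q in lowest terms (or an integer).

We compute f(-1) = 2*(-1) - 4 = -6.
|f(x) - f(-1)| = |2x - 4 - (-6)| = |2(x - (-1))| = 2|x - (-1)|.
We need 2|x - (-1)| < 1/128, i.e. |x - (-1)| < 1/128 / 2 = 1/256.
So any delta <= 1/256 works. Conversely, if delta > 1/256, then x = -1 + 1/256 satisfies |x - (-1)| = 1/256 < delta but |f(x) - f(-1)| = 2 * 1/256 = 1/128, which is not < 1/128; so no larger delta works.
Hence the largest such delta is 1/256.

1/256


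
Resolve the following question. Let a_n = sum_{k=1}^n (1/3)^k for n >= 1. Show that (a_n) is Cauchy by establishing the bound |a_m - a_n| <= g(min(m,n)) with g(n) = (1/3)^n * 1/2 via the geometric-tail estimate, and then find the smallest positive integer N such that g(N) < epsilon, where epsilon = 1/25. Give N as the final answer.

For m > n >= 1: |a_m - a_n| = sum_{k=n+1}^m (1/3)^k < sum_{k=n+1}^infinity (1/3)^k = (1/3)^(n+1) / (1 - 1/3) = (1/3)^n * (1/3) * (3/2) = (1/3)^n * 1/2.
So g(n) = (1/3)^n / 2. Since g(n) -> 0, (a_n) is Cauchy.
Now solve g(N) < 1/25: (1/3)^N / 2 < 1/25 <=> 3^N > 1 / (2 * 1/25) = 25/2.
Check powers of 3: 3^2 = 9 <= 25/2, 3^3 = 27 > 25/2.
So the smallest such N is 3. Check: g(3) = 1/(2 * 27) = 1/54 < 1/25.

3


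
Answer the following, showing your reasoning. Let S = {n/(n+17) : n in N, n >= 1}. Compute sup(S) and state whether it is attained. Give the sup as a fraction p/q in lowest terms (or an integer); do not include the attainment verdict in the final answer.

Analysis:
- Values: 1/18, 2/19, 3/20, 4/21, ... strictly increasing.
- Minimum is 1/18 (n=1); inf = 1/18 (attained).
- n/(n+17) = 1 - 17/(n+17) -> 1 from below as n -> infinity, and never equals 1.
- So sup = 1 (not attained).
Conclusion: sup(S) = 1, not attained in S.

1


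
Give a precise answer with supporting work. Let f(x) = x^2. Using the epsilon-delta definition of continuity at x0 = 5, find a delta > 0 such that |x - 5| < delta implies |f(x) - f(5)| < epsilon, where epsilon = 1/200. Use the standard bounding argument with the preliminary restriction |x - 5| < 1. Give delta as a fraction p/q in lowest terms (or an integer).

Factor: |x^2 - (5)^2| = |x - 5| * |x + 5|.
Impose |x - 5| < 1 first. Then |x + 5| = |(x - 5) + 2*(5)| <= |x - 5| + 2*|5| < 1 + 10 = 11.
So |x^2 - (5)^2| < delta * 11.
We need delta * 11 <= 1/200, i.e. delta <= 1/200/11 = 1/2200.
Since 1/2200 < 1, this is tighter than 1; take delta = 1/2200.
So delta = 1/2200 works.

1/2200


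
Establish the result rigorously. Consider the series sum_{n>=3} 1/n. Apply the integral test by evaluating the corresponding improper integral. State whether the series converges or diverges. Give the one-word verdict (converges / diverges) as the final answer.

Let f(x) = 1/x. Then f is positive, continuous, and decreasing on [3, infinity), so the integral test applies.
Compute the improper integral int_{3}^infinity f(x) dx:
  antiderivative F(x) = log(x).
  As x -> infinity, log(x) -> infinity.
  So int = infinity - log(3) = infinity. By the integral test, the series diverges.

diverges


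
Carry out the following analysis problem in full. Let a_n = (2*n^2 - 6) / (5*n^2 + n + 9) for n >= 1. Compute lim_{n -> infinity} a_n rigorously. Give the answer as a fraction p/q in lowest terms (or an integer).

Divide numerator and denominator by n^2, the highest power:
numerator / n^2 = 2 - 6/n^2
denominator / n^2 = 5 + 1/n + 9/n^2
As n -> infinity, all terms of the form c/n^k (k >= 1) tend to 0.
So numerator / n^2 -> 2 and denominator / n^2 -> 5.
Therefore lim a_n = 2/5.

2/5


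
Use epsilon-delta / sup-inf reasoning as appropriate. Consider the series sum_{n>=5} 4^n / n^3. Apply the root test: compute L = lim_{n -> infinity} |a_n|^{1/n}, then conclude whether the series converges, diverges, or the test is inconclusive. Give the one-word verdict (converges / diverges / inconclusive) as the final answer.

Let a_n denote the general term. Form |a_n|^(1/n) and simplify:
|a_n|^(1/n) = 4/n^(3/n)
Take the limit as n -> infinity: L = 4.
Since L = 4 > 1, the root test implies divergence.

diverges


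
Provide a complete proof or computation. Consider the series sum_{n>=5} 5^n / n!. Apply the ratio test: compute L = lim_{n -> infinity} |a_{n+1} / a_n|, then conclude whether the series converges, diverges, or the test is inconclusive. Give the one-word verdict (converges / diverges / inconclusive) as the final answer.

Let a_n denote the general term. Form the ratio a_{n+1}/a_n and simplify:
a_{n+1}/a_n = 5/(n + 1)
Take the limit as n -> infinity: L = 0.
Since L = 0 < 1, the ratio test implies the series converges.

converges


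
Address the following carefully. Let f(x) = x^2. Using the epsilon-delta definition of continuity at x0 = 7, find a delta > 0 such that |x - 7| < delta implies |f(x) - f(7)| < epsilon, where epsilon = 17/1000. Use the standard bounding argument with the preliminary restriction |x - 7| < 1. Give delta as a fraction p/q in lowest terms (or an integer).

Factor: |x^2 - (7)^2| = |x - 7| * |x + 7|.
Impose |x - 7| < 1 first. Then |x + 7| = |(x - 7) + 2*(7)| <= |x - 7| + 2*|7| < 1 + 14 = 15.
So |x^2 - (7)^2| < delta * 15.
We need delta * 15 <= 17/1000, i.e. delta <= 17/1000/15 = 17/15000.
Since 17/15000 < 1, this is tighter than 1; take delta = 17/15000.
So delta = 17/15000 works.

17/15000


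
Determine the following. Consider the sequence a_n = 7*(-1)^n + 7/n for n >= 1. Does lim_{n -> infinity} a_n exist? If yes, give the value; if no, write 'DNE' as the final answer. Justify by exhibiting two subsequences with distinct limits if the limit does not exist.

Examine the behaviour of a_n along subsequences.
a_{2k} = 7 + 7/(2k) -> 7. a_{2k+1} = -7 + 7/(2k+1) -> -7.
Since these two subsequential limits are 7 and -7, distinct, the full sequence cannot converge (a convergent sequence has all subsequences tending to the same limit). So lim a_n does not exist.

DNE


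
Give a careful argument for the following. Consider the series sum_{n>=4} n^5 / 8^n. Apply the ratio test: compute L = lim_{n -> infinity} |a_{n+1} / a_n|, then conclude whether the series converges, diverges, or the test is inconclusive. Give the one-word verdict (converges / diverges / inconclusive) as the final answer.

Let a_n denote the general term. Form the ratio a_{n+1}/a_n and simplify:
a_{n+1}/a_n = (n + 1)^5/(8*n^5)
Take the limit as n -> infinity: L = 1/8.
Since L = 1/8 < 1, the ratio test implies the series converges.

converges


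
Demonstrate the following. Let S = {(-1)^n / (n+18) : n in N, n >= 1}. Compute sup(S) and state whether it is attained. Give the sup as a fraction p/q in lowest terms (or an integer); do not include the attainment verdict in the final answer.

Analysis:
- Values: -1/19, 1/20, -1/21, 1/22, -1/23, ...
- Positive terms (even n): 1/(2+18), 1/(4+18), ... decreasing -> max = 1/20 (n=2).
- Negative terms (odd n): -1/(1+18), -1/(3+18), ... increasing -> min = -1/19 (n=1).
- So sup = 1/20 (attained at n=2); inf = -1/19 (attained at n=1).
Conclusion: sup(S) = 1/20, attained in S.

1/20


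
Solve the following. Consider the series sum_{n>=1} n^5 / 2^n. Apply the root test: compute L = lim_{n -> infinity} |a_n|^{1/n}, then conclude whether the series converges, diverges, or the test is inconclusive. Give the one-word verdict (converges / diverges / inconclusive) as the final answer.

Let a_n denote the general term. Form |a_n|^(1/n) and simplify:
|a_n|^(1/n) = n^(5/n)/2
Take the limit as n -> infinity: L = 1/2.
Since L = 1/2 < 1, the root test implies convergence.

converges


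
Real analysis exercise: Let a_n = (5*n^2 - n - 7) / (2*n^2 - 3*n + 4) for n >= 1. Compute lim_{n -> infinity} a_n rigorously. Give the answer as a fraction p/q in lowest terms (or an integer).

Divide numerator and denominator by n^2, the highest power:
numerator / n^2 = 5 - 1/n - 7/n^2
denominator / n^2 = 2 - 3/n + 4/n^2
As n -> infinity, all terms of the form c/n^k (k >= 1) tend to 0.
So numerator / n^2 -> 5 and denominator / n^2 -> 2.
Therefore lim a_n = 5/2.

5/2


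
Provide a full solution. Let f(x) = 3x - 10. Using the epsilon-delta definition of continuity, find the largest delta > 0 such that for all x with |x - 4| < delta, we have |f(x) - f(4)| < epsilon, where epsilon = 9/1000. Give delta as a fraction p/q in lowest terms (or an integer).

We compute f(4) = 3*(4) - 10 = 2.
|f(x) - f(4)| = |3x - 10 - (2)| = |3(x - 4)| = 3|x - 4|.
We need 3|x - 4| < 9/1000, i.e. |x - 4| < 9/1000 / 3 = 3/1000.
So any delta <= 3/1000 works. Conversely, if delta > 3/1000, then x = 4 + 3/1000 satisfies |x - 4| = 3/1000 < delta but |f(x) - f(4)| = 3 * 3/1000 = 9/1000, which is not < 9/1000; so no larger delta works.
Hence the largest such delta is 3/1000.

3/1000


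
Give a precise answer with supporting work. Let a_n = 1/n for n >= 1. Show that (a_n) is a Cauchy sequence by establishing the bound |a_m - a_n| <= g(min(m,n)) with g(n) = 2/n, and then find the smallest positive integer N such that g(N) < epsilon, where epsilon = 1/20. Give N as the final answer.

For any m, n >= 1, by the triangle inequality:
|a_m - a_n| = |1/m - 1/n| <= 1/m + 1/n <= 2/min(m,n).
So g(n) = 2/n bounds the Cauchy difference. Since g(n) -> 0, (a_n) is Cauchy.
Now solve g(N) < 1/20: 2/N < 1/20 <=> N > 2 / (1/20) = 40.
The smallest integer strictly greater than 40 is N = 41.
Check: g(41) = 2/41 = 2/41 < 1/20; g(40) = 1/20 >= 1/20. So N = 41.

41


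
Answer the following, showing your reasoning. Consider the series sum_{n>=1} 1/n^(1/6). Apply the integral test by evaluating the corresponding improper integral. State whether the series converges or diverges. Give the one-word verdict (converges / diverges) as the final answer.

Let f(x) = x^(-1/6). Then f is positive, continuous, and decreasing on [1, infinity), so the integral test applies.
Compute the improper integral int_{1}^infinity f(x) dx:
  antiderivative F(x) = 6*x^(5/6)/5.
  As x -> infinity, F(x) -> infinity (since p = 1/6 < 1).
  So the integral diverges. By the integral test, the series diverges.

diverges


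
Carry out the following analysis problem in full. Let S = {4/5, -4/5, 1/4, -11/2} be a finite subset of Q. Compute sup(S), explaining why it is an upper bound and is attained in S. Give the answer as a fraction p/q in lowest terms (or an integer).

S is finite, so sup(S) = max(S).
Sorted decreasing:
4/5, 1/4, -4/5, -11/2
The extremum is 4/5.
For every x in S, x <= 4/5. And 4/5 is in S, so it is attained.
Therefore sup(S) = 4/5.

4/5


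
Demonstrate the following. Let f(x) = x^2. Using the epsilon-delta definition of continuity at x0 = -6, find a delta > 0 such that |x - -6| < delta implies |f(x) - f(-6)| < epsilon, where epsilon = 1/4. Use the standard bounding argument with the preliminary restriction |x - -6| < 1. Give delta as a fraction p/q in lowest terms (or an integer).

Factor: |x^2 - (-6)^2| = |x - -6| * |x + -6|.
Impose |x - -6| < 1 first. Then |x + -6| = |(x - -6) + 2*(-6)| <= |x - -6| + 2*|-6| < 1 + 12 = 13.
So |x^2 - (-6)^2| < delta * 13.
We need delta * 13 <= 1/4, i.e. delta <= 1/4/13 = 1/52.
Since 1/52 < 1, this is tighter than 1; take delta = 1/52.
So delta = 1/52 works.

1/52


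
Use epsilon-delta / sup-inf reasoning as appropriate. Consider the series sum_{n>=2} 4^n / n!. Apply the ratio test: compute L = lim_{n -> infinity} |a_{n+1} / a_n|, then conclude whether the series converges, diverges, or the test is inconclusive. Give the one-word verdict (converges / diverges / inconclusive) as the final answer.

Let a_n denote the general term. Form the ratio a_{n+1}/a_n and simplify:
a_{n+1}/a_n = 4/(n + 1)
Take the limit as n -> infinity: L = 0.
Since L = 0 < 1, the ratio test implies the series converges.

converges


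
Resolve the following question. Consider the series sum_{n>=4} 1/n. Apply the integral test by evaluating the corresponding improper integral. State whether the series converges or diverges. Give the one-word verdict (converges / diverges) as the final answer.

Let f(x) = 1/x. Then f is positive, continuous, and decreasing on [4, infinity), so the integral test applies.
Compute the improper integral int_{4}^infinity f(x) dx:
  antiderivative F(x) = log(x).
  As x -> infinity, log(x) -> infinity.
  So int = infinity - log(4) = infinity. By the integral test, the series diverges.

diverges


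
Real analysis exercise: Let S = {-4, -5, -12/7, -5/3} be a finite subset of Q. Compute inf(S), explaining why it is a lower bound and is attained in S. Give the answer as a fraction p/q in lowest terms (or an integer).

S is finite, so inf(S) = min(S).
Sorted increasing:
-5, -4, -12/7, -5/3
The extremum is -5.
For every x in S, x >= -5. And -5 is in S, so it is attained.
Therefore inf(S) = -5.

-5


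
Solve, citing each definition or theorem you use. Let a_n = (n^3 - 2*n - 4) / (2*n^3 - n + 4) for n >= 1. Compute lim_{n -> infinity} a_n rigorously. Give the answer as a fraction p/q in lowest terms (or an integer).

Divide numerator and denominator by n^3, the highest power:
numerator / n^3 = 1 - 2/n^2 - 4/n^3
denominator / n^3 = 2 - 1/n^2 + 4/n^3
As n -> infinity, all terms of the form c/n^k (k >= 1) tend to 0.
So numerator / n^3 -> 1 and denominator / n^3 -> 2.
Therefore lim a_n = 1/2.

1/2


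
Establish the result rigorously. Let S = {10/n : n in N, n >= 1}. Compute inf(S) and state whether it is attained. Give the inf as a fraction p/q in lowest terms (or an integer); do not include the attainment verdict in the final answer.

Analysis:
- Values: 10, 5, 10/3, 5/2, ... strictly decreasing.
- The maximum is 10 (n=1); sup = 10 (attained).
- The set is bounded below by 0; 10/n -> 0 so 0 is the greatest lower bound.
- 0 is not in the set, so inf = 0 is not attained.
Conclusion: inf(S) = 0, not attained in S.

0


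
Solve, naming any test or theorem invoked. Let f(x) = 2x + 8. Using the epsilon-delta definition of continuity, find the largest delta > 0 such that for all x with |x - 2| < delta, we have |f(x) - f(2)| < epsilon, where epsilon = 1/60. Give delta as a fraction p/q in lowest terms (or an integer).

We compute f(2) = 2*(2) + 8 = 12.
|f(x) - f(2)| = |2x + 8 - (12)| = |2(x - 2)| = 2|x - 2|.
We need 2|x - 2| < 1/60, i.e. |x - 2| < 1/60 / 2 = 1/120.
So any delta <= 1/120 works. Conversely, if delta > 1/120, then x = 2 + 1/120 satisfies |x - 2| = 1/120 < delta but |f(x) - f(2)| = 2 * 1/120 = 1/60, which is not < 1/60; so no larger delta works.
Hence the largest such delta is 1/120.

1/120


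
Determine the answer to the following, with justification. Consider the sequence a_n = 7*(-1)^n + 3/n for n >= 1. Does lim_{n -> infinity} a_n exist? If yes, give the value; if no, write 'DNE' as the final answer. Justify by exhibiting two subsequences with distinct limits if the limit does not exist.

Examine the behaviour of a_n along subsequences.
a_{2k} = 7 + 3/(2k) -> 7. a_{2k+1} = -7 + 3/(2k+1) -> -7.
Since these two subsequential limits are 7 and -7, distinct, the full sequence cannot converge (a convergent sequence has all subsequences tending to the same limit). So lim a_n does not exist.

DNE


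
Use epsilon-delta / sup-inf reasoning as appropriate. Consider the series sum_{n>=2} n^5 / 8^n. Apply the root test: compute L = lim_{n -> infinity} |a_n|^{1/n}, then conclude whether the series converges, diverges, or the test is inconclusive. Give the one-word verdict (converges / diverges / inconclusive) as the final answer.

Let a_n denote the general term. Form |a_n|^(1/n) and simplify:
|a_n|^(1/n) = n^(5/n)/8
Take the limit as n -> infinity: L = 1/8.
Since L = 1/8 < 1, the root test implies convergence.

converges


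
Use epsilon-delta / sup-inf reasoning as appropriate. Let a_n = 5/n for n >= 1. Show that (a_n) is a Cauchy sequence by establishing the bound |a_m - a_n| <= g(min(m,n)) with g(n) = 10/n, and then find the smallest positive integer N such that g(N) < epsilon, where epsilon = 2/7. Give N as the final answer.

For any m, n >= 1, by the triangle inequality:
|a_m - a_n| = |5/m - 5/n| <= 5*1/m + 5*1/n <= 10/min(m,n).
So g(n) = 10/n bounds the Cauchy difference. Since g(n) -> 0, (a_n) is Cauchy.
Now solve g(N) < 2/7: 10/N < 2/7 <=> N > 10 / (2/7) = 35.
The smallest integer strictly greater than 35 is N = 36.
Check: g(36) = 10/36 = 5/18 < 2/7; g(35) = 2/7 >= 2/7. So N = 36.

36


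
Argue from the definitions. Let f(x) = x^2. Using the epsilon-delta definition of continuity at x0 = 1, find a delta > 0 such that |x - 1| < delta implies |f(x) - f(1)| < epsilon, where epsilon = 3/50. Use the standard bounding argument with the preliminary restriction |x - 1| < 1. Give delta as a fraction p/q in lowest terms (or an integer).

Factor: |x^2 - (1)^2| = |x - 1| * |x + 1|.
Impose |x - 1| < 1 first. Then |x + 1| = |(x - 1) + 2*(1)| <= |x - 1| + 2*|1| < 1 + 2 = 3.
So |x^2 - (1)^2| < delta * 3.
We need delta * 3 <= 3/50, i.e. delta <= 3/50/3 = 1/50.
Since 1/50 < 1, this is tighter than 1; take delta = 1/50.
So delta = 1/50 works.

1/50


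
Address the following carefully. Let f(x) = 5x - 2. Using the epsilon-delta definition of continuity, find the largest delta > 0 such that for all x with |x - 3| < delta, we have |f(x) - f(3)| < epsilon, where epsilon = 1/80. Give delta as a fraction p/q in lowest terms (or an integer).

We compute f(3) = 5*(3) - 2 = 13.
|f(x) - f(3)| = |5x - 2 - (13)| = |5(x - 3)| = 5|x - 3|.
We need 5|x - 3| < 1/80, i.e. |x - 3| < 1/80 / 5 = 1/400.
So any delta <= 1/400 works. Conversely, if delta > 1/400, then x = 3 + 1/400 satisfies |x - 3| = 1/400 < delta but |f(x) - f(3)| = 5 * 1/400 = 1/80, which is not < 1/80; so no larger delta works.
Hence the largest such delta is 1/400.

1/400


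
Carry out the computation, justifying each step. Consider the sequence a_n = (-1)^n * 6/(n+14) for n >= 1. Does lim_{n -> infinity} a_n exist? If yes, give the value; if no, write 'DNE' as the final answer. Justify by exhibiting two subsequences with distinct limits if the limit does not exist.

Examine the behaviour of a_n along subsequences.
Even-n subsequence a_{2k} = 6/(2k+14) -> 0. Odd-n subsequence a_{2k+1} = -6/(2k+15) -> 0. Both tend to 0, which suggests the limit is 0; verify directly.
|a_n - 0| = 6/(n+14) < 6/n for every n >= 1.
Given epsilon > 0, choose a positive integer N > 6/epsilon. Then for all n >= N, |a_n| < 6/n <= 6/N < epsilon.
So by the definition of the limit, lim a_n exists and equals 0.

0


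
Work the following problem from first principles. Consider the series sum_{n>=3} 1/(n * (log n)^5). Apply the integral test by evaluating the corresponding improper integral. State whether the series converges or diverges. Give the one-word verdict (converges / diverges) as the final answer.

Let f(x) = 1/(x*log(x)^5). Then f is positive, continuous, and decreasing on [3, infinity), so the integral test applies.
Compute the improper integral int_{3}^infinity f(x) dx:
  antiderivative F(x) = -1/(4*log(x)^4).
  F(x) -> 0 as x -> infinity.  int = 0 - F(3) = 1/(4*log(3)^4) < infinity. By the integral test, the series converges.

converges


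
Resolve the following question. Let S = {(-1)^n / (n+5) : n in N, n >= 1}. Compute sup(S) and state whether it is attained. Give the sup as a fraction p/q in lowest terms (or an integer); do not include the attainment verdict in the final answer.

Analysis:
- Values: -1/6, 1/7, -1/8, 1/9, -1/10, ...
- Positive terms (even n): 1/(2+5), 1/(4+5), ... decreasing -> max = 1/7 (n=2).
- Negative terms (odd n): -1/(1+5), -1/(3+5), ... increasing -> min = -1/6 (n=1).
- So sup = 1/7 (attained at n=2); inf = -1/6 (attained at n=1).
Conclusion: sup(S) = 1/7, attained in S.

1/7


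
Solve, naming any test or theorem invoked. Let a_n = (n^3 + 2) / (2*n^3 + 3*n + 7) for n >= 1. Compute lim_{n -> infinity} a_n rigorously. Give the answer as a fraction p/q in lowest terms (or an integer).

Divide numerator and denominator by n^3, the highest power:
numerator / n^3 = 1 + 2/n^3
denominator / n^3 = 2 + 3/n^2 + 7/n^3
As n -> infinity, all terms of the form c/n^k (k >= 1) tend to 0.
So numerator / n^3 -> 1 and denominator / n^3 -> 2.
Therefore lim a_n = 1/2.

1/2


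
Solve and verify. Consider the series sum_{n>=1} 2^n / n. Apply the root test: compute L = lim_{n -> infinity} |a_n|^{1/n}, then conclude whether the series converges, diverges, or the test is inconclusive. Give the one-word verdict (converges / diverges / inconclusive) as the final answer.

Let a_n denote the general term. Form |a_n|^(1/n) and simplify:
|a_n|^(1/n) = 2/n^(1/n)
Take the limit as n -> infinity: L = 2.
Since L = 2 > 1, the root test implies divergence.

diverges


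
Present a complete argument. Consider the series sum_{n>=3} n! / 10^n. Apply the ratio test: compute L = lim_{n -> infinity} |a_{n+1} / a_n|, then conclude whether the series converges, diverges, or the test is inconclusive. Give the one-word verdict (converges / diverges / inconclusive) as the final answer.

Let a_n denote the general term. Form the ratio a_{n+1}/a_n and simplify:
a_{n+1}/a_n = n/10 + 1/10
Take the limit as n -> infinity: L = infinity.
Since L = infinity > 1 (or L = infinity), the ratio test implies the series diverges.

diverges


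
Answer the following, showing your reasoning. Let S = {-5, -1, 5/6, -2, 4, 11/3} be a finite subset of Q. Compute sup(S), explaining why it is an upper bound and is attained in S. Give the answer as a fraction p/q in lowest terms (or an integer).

S is finite, so sup(S) = max(S).
Sorted decreasing:
4, 11/3, 5/6, -1, -2, -5
The extremum is 4.
For every x in S, x <= 4. And 4 is in S, so it is attained.
Therefore sup(S) = 4.

4
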